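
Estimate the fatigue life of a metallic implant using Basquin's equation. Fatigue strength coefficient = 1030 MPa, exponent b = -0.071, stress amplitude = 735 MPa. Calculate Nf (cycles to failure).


sigma_a = sigma_f' * (2Nf)^b
2Nf = (sigma_a/sigma_f')^(1/b)
2Nf = (735/1030)^(1/-0.071)
2Nf = 115.89986
Nf = 57.95


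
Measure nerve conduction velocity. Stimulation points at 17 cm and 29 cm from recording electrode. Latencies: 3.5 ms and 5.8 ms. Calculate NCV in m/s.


Distance = (29 - 17) / 100 = 0.12 m
dt = (5.8 - 3.5) / 1000 = 0.0023 s
NCV = dist / dt = 52.17 m/s


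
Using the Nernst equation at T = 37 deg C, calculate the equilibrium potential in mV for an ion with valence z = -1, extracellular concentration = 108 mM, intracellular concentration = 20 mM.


E = (RT/(zF)) * ln(C_out/C_in)
T = 37 + 273.15 = 310.15 K
E = (8.314 * 310.15 / (-1 * 96485)) * ln(108/20)
E = -45.07 mV


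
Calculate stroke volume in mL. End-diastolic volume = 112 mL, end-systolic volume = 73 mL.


SV = EDV - ESV
SV = 112 - 73
SV = 39 mL


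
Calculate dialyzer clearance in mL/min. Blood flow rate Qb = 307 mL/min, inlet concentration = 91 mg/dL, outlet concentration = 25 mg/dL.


K = Qb * (Cb_in - Cb_out) / Cb_in
K = 307 * (91 - 25) / 91
K = 222.7 mL/min


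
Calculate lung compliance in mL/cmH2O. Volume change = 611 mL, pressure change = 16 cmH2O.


C = dV / dP
C = 611 / 16
C = 38.19 mL/cmH2O


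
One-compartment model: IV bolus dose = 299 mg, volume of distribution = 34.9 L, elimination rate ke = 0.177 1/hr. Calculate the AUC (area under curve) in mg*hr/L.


C0 = Dose/Vd = 299/34.9 = 8.56734 mg/L
AUC = C0/ke = 8.56734/0.177
AUC = 48.4 mg*hr/L


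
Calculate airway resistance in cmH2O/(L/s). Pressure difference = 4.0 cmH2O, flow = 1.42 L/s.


R = dP / flow
R = 4.0 / 1.42
R = 2.817 cmH2O/(L/s)


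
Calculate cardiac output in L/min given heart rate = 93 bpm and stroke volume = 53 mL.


CO = HR * SV
CO = 93 * 53 / 1000
CO = 4.929 L/min


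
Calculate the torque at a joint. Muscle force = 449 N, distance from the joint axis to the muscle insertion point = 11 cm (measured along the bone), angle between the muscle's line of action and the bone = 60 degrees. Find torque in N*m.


Torque = F * d * sin(theta)   (moment arm = d*sin(theta))
d = 11 cm = 0.11 m
Torque = 449 * 0.11 * sin(60)
Torque = 42.77 N*m


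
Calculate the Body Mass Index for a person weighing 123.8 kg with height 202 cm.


BMI = weight / height^2
height = 202 cm = 2.02 m
BMI = 123.8 / 2.02^2
BMI = 30.34 kg/m^2


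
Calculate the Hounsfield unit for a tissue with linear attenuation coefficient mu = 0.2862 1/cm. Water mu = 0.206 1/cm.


HU = ((mu_tissue - mu_water) / mu_water) * 1000
HU = ((0.2862 - 0.206) / 0.206) * 1000
HU = 389.3


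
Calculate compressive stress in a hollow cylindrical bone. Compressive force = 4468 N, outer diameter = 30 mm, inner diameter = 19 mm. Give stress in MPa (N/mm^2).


A = pi*(r_o^2 - r_i^2)
r_o = 15 mm, r_i = 9.5 mm
A = 423.33 mm^2
sigma = F/A = 4468 / 423.33
sigma = 10.55 MPa


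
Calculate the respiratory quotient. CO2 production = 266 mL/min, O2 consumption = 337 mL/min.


RQ = VCO2 / VO2
RQ = 266 / 337
RQ = 0.7893


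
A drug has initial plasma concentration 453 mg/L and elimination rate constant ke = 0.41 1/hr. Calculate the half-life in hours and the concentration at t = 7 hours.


t_half = ln(2) / ke = 0.693147 / 0.41 = 1.691 hr
C(t) = C0 * exp(-ke*t) = 453 * exp(-0.41*7)
C(7) = 25.68 mg/L


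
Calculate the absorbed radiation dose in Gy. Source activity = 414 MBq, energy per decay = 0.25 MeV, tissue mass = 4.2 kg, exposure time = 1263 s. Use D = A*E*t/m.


A = 414 MBq = 4.1400e+08 Bq
E = 0.25 MeV = 4.005e-14 J
D = A*E*t/m = 4.1400e+08*4.005e-14*1263/4.2
D = 0.004986 Gy


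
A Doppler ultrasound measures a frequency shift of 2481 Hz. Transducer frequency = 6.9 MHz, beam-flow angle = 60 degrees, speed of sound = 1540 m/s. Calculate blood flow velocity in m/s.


v = fd * c / (2 * f0 * cos(theta))
v = 2481 * 1540 / (2 * 6.9000e+06 * cos(60))
v = 0.5537 m/s


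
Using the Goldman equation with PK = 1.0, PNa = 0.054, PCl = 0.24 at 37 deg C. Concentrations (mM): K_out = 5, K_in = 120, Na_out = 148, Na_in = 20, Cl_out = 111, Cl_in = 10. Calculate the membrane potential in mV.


Vm = (RT/F)*ln((PK*Ko + PNa*Nao + PCl*Cli)/(PK*Ki + PNa*Nai + PCl*Clo))
Numer = 15.392, Denom = 147.72
Vm = -60.44 mV


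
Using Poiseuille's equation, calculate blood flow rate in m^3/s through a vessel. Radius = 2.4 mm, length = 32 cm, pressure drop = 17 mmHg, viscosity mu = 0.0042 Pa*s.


Q = pi*r^4*dP / (8*mu*L)
r = 0.0024 m, L = 0.32 m
dP = 17 mmHg = 2266.474 Pa
Q = 2.1971e-05 m^3/s


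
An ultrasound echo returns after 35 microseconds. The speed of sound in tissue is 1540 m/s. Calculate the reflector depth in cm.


depth = c * t / 2
t = 35 us = 3.5000e-05 s
depth = 1540 * 3.5000e-05 / 2
depth = 0.02695 m = 2.695 cm


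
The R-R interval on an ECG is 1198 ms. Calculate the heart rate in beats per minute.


HR = 60 / RR_interval(s)
RR = 1198 ms = 1.198 s
HR = 60 / 1.198 = 50.08 bpm


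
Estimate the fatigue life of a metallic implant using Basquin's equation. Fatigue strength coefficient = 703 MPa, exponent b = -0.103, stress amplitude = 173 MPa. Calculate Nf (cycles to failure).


sigma_a = sigma_f' * (2Nf)^b
2Nf = (sigma_a/sigma_f')^(1/b)
2Nf = (173/703)^(1/-0.103)
2Nf = 816093.69
Nf = 4.08e+05


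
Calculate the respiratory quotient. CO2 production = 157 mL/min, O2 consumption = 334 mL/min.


RQ = VCO2 / VO2
RQ = 157 / 334
RQ = 0.4701


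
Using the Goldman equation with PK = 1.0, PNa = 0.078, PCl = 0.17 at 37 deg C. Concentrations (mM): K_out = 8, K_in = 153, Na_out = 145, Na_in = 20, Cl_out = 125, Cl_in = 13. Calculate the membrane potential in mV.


Vm = (RT/F)*ln((PK*Ko + PNa*Nao + PCl*Cli)/(PK*Ki + PNa*Nai + PCl*Clo))
Numer = 21.52, Denom = 175.81
Vm = -56.13 mV


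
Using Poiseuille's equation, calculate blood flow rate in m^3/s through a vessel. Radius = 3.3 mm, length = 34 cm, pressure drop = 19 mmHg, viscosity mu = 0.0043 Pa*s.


Q = pi*r^4*dP / (8*mu*L)
r = 0.0033 m, L = 0.34 m
dP = 19 mmHg = 2533.118 Pa
Q = 8.0691e-05 m^3/s


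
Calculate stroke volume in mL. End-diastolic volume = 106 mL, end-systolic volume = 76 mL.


SV = EDV - ESV
SV = 106 - 76
SV = 30 mL


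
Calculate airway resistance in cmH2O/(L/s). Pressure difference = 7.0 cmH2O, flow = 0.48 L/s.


R = dP / flow
R = 7.0 / 0.48
R = 14.58 cmH2O/(L/s)


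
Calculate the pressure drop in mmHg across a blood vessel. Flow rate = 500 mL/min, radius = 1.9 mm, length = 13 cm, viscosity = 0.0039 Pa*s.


dP = 8*mu*L*Q / (pi*r^4)
Q = 500 mL/min = 8.33333e-06 m^3/s
dP = 825.567 Pa = 825.567 / 133.322 mmHg = 6.192 mmHg


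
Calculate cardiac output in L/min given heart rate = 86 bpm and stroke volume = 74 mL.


CO = HR * SV
CO = 86 * 74 / 1000
CO = 6.364 L/min


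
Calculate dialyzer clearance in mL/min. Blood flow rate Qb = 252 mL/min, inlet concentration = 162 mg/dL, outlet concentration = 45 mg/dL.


K = Qb * (Cb_in - Cb_out) / Cb_in
K = 252 * (162 - 45) / 162
K = 182 mL/min


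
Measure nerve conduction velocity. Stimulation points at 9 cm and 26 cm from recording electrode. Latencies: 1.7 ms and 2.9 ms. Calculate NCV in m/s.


Distance = (26 - 9) / 100 = 0.17 m
dt = (2.9 - 1.7) / 1000 = 0.0012 s
NCV = dist / dt = 141.7 m/s


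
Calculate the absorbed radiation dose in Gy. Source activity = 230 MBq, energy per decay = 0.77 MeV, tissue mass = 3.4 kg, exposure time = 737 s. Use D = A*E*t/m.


A = 230 MBq = 2.3000e+08 Bq
E = 0.77 MeV = 1.23354e-13 J
D = A*E*t/m = 2.3000e+08*1.23354e-13*737/3.4
D = 0.00615 Gy


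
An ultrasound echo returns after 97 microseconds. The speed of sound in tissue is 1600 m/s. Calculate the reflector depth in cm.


depth = c * t / 2
t = 97 us = 9.7000e-05 s
depth = 1600 * 9.7000e-05 / 2
depth = 0.0776 m = 7.76 cm


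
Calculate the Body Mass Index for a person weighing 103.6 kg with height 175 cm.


BMI = weight / height^2
height = 175 cm = 1.75 m
BMI = 103.6 / 1.75^2
BMI = 33.83 kg/m^2


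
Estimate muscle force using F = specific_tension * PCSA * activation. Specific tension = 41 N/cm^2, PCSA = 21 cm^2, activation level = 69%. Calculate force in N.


F = sigma * PCSA * activation
F = 41 * 21 * 0.69
F = 594.1 N


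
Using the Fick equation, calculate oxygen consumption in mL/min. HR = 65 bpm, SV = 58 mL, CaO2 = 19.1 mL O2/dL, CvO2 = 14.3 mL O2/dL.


CO = HR*SV = 65*58/1000 = 3.77 L/min
a-v O2 diff = 19.1 - 14.3 = 4.8 mL/dL
VO2 = CO * (CaO2-CvO2) * 10 dL/L
VO2 = 3.77 * 4.8 * 10
VO2 = 181 mL/min


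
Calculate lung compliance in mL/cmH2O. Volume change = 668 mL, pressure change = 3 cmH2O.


C = dV / dP
C = 668 / 3
C = 222.7 mL/cmH2O


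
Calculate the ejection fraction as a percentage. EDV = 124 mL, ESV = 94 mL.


SV = EDV - ESV = 124 - 94 = 30 mL
EF = SV/EDV * 100 = 30/124 * 100
EF = 24.19%


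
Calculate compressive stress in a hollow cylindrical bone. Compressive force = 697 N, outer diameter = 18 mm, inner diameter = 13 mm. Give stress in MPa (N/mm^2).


A = pi*(r_o^2 - r_i^2)
r_o = 9 mm, r_i = 6.5 mm
A = 121.737 mm^2
sigma = F/A = 697 / 121.737
sigma = 5.725 MPa


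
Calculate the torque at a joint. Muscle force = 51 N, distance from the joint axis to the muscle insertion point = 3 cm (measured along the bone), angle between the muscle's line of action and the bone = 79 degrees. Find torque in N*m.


Torque = F * d * sin(theta)   (moment arm = d*sin(theta))
d = 3 cm = 0.03 m
Torque = 51 * 0.03 * sin(79)
Torque = 1.502 N*m


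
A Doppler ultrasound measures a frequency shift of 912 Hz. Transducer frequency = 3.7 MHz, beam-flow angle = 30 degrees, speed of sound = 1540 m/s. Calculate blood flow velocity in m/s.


v = fd * c / (2 * f0 * cos(theta))
v = 912 * 1540 / (2 * 3.7000e+06 * cos(30))
v = 0.2192 m/s


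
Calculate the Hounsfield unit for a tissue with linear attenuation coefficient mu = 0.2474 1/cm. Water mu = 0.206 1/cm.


HU = ((mu_tissue - mu_water) / mu_water) * 1000
HU = ((0.2474 - 0.206) / 0.206) * 1000
HU = 201


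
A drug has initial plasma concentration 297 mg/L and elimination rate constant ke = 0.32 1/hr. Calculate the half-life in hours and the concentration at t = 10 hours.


t_half = ln(2) / ke = 0.693147 / 0.32 = 2.166 hr
C(t) = C0 * exp(-ke*t) = 297 * exp(-0.32*10)
C(10) = 12.11 mg/L


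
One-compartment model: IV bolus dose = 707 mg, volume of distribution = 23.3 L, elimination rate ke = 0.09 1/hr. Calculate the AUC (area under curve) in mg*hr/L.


C0 = Dose/Vd = 707/23.3 = 30.3433 mg/L
AUC = C0/ke = 30.3433/0.09
AUC = 337.1 mg*hr/L


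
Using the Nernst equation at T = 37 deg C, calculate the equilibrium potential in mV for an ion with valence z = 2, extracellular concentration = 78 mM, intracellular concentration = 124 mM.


E = (RT/(zF)) * ln(C_out/C_in)
T = 37 + 273.15 = 310.15 K
E = (8.314 * 310.15 / (2 * 96485)) * ln(78/124)
E = -6.195 mV


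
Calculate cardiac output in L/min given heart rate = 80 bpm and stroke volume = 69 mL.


CO = HR * SV
CO = 80 * 69 / 1000
CO = 5.52 L/min


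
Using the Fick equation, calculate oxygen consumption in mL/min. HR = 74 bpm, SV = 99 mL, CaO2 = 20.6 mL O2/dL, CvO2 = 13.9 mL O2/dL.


CO = HR*SV = 74*99/1000 = 7.326 L/min
a-v O2 diff = 20.6 - 13.9 = 6.7 mL/dL
VO2 = CO * (CaO2-CvO2) * 10 dL/L
VO2 = 7.326 * 6.7 * 10
VO2 = 490.8 mL/min


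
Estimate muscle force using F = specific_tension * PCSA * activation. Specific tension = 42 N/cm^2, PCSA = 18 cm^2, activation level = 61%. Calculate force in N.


F = sigma * PCSA * activation
F = 42 * 18 * 0.61
F = 461.2 N


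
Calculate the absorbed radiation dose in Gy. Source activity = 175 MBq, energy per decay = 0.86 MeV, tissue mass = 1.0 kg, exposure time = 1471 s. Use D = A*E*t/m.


A = 175 MBq = 1.7500e+08 Bq
E = 0.86 MeV = 1.37772e-13 J
D = A*E*t/m = 1.7500e+08*1.37772e-13*1471/1.0
D = 0.03547 Gy


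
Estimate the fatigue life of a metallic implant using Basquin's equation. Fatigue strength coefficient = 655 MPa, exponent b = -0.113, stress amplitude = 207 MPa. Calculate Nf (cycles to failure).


sigma_a = sigma_f' * (2Nf)^b
2Nf = (sigma_a/sigma_f')^(1/b)
2Nf = (207/655)^(1/-0.113)
2Nf = 26740.935
Nf = 1.337e+04


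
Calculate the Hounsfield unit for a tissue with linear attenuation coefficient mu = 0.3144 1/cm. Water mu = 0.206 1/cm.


HU = ((mu_tissue - mu_water) / mu_water) * 1000
HU = ((0.3144 - 0.206) / 0.206) * 1000
HU = 526.2


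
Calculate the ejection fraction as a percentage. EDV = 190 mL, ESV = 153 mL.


SV = EDV - ESV = 190 - 153 = 37 mL
EF = SV/EDV * 100 = 37/190 * 100
EF = 19.47%


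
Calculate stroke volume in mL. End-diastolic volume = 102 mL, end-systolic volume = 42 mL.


SV = EDV - ESV
SV = 102 - 42
SV = 60 mL


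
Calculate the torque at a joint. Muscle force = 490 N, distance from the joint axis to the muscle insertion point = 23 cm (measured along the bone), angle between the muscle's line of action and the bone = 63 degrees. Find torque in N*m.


Torque = F * d * sin(theta)   (moment arm = d*sin(theta))
d = 23 cm = 0.23 m
Torque = 490 * 0.23 * sin(63)
Torque = 100.4 N*m


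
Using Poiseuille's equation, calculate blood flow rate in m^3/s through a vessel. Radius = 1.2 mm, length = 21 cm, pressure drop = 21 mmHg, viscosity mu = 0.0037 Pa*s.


Q = pi*r^4*dP / (8*mu*L)
r = 0.0012 m, L = 0.21 m
dP = 21 mmHg = 2799.762 Pa
Q = 2.9342e-06 m^3/s


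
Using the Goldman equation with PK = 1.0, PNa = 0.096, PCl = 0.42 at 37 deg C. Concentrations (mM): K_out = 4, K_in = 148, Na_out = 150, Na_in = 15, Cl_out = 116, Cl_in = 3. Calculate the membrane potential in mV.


Vm = (RT/F)*ln((PK*Ko + PNa*Nao + PCl*Cli)/(PK*Ki + PNa*Nai + PCl*Clo))
Numer = 19.66, Denom = 198.16
Vm = -61.75 mV


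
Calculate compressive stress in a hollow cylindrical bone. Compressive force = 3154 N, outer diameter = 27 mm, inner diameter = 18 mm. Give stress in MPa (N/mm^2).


A = pi*(r_o^2 - r_i^2)
r_o = 13.5 mm, r_i = 9 mm
A = 318.086 mm^2
sigma = F/A = 3154 / 318.086
sigma = 9.916 MPa


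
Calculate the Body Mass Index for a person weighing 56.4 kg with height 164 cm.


BMI = weight / height^2
height = 164 cm = 1.64 m
BMI = 56.4 / 1.64^2
BMI = 20.97 kg/m^2


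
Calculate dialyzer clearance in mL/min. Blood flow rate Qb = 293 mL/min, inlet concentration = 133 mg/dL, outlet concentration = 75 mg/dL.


K = Qb * (Cb_in - Cb_out) / Cb_in
K = 293 * (133 - 75) / 133
K = 127.8 mL/min


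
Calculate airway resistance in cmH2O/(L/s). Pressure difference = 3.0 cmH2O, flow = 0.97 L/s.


R = dP / flow
R = 3.0 / 0.97
R = 3.093 cmH2O/(L/s)


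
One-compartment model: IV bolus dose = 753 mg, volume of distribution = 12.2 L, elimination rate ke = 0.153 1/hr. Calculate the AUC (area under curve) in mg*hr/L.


C0 = Dose/Vd = 753/12.2 = 61.7213 mg/L
AUC = C0/ke = 61.7213/0.153
AUC = 403.4 mg*hr/L


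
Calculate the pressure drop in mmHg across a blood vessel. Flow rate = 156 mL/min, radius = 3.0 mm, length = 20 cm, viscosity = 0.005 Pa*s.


dP = 8*mu*L*Q / (pi*r^4)
Q = 156 mL/min = 2.6e-06 m^3/s
dP = 81.7388 Pa = 81.7388 / 133.322 mmHg = 0.6131 mmHg


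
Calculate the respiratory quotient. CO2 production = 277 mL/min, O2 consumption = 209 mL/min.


RQ = VCO2 / VO2
RQ = 277 / 209
RQ = 1.325


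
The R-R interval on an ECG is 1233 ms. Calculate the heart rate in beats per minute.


HR = 60 / RR_interval(s)
RR = 1233 ms = 1.233 s
HR = 60 / 1.233 = 48.66 bpm


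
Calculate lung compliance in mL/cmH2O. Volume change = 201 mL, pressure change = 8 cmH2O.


C = dV / dP
C = 201 / 8
C = 25.12 mL/cmH2O


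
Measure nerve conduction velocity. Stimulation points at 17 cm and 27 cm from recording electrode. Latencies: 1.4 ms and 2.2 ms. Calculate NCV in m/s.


Distance = (27 - 17) / 100 = 0.1 m
dt = (2.2 - 1.4) / 1000 = 8.0000e-04 s
NCV = dist / dt = 125 m/s


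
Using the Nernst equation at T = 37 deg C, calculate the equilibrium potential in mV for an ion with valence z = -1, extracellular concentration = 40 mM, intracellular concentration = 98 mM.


E = (RT/(zF)) * ln(C_out/C_in)
T = 37 + 273.15 = 310.15 K
E = (8.314 * 310.15 / (-1 * 96485)) * ln(40/98)
E = 23.95 mV


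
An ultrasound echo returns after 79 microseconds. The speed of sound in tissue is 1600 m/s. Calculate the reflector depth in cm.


depth = c * t / 2
t = 79 us = 7.9000e-05 s
depth = 1600 * 7.9000e-05 / 2
depth = 0.0632 m = 6.32 cm


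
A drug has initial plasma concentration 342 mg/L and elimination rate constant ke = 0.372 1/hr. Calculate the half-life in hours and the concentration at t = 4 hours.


t_half = ln(2) / ke = 0.693147 / 0.372 = 1.863 hr
C(t) = C0 * exp(-ke*t) = 342 * exp(-0.372*4)
C(4) = 77.23 mg/L


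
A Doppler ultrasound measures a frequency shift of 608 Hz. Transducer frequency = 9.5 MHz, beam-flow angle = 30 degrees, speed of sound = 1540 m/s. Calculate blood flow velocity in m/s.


v = fd * c / (2 * f0 * cos(theta))
v = 608 * 1540 / (2 * 9.5000e+06 * cos(30))
v = 0.0569 m/s


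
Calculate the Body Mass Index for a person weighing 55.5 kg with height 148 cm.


BMI = weight / height^2
height = 148 cm = 1.48 m
BMI = 55.5 / 1.48^2
BMI = 25.34 kg/m^2


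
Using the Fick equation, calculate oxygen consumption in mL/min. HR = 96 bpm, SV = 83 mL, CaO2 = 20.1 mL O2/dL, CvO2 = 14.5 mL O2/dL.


CO = HR*SV = 96*83/1000 = 7.968 L/min
a-v O2 diff = 20.1 - 14.5 = 5.6 mL/dL
VO2 = CO * (CaO2-CvO2) * 10 dL/L
VO2 = 7.968 * 5.6 * 10
VO2 = 446.2 mL/min


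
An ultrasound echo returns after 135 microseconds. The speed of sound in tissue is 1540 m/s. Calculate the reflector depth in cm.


depth = c * t / 2
t = 135 us = 1.3500e-04 s
depth = 1540 * 1.3500e-04 / 2
depth = 0.10395 m = 10.395 cm


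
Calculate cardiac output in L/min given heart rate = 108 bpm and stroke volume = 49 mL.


CO = HR * SV
CO = 108 * 49 / 1000
CO = 5.292 L/min


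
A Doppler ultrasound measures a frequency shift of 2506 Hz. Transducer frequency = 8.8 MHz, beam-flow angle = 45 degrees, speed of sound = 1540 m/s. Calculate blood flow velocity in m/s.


v = fd * c / (2 * f0 * cos(theta))
v = 2506 * 1540 / (2 * 8.8000e+06 * cos(45))
v = 0.3101 m/s


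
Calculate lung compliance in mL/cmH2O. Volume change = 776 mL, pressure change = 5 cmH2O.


C = dV / dP
C = 776 / 5
C = 155.2 mL/cmH2O


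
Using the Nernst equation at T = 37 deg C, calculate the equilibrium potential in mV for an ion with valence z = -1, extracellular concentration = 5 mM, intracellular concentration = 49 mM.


E = (RT/(zF)) * ln(C_out/C_in)
T = 37 + 273.15 = 310.15 K
E = (8.314 * 310.15 / (-1 * 96485)) * ln(5/49)
E = 61 mV


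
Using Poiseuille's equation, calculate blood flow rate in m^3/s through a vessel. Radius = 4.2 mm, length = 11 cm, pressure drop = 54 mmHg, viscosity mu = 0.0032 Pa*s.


Q = pi*r^4*dP / (8*mu*L)
r = 0.0042 m, L = 0.11 m
dP = 54 mmHg = 7199.388 Pa
Q = 0.002499 m^3/s


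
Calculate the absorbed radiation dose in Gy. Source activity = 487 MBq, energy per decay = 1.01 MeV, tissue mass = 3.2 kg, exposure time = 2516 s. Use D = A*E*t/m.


A = 487 MBq = 4.8700e+08 Bq
E = 1.01 MeV = 1.61802e-13 J
D = A*E*t/m = 4.8700e+08*1.61802e-13*2516/3.2
D = 0.06195 Gy


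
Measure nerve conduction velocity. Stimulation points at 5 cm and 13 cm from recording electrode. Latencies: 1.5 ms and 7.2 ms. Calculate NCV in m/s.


Distance = (13 - 5) / 100 = 0.08 m
dt = (7.2 - 1.5) / 1000 = 0.0057 s
NCV = dist / dt = 14.04 m/s


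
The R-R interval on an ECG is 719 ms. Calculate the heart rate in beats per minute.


HR = 60 / RR_interval(s)
RR = 719 ms = 0.719 s
HR = 60 / 0.719 = 83.45 bpm


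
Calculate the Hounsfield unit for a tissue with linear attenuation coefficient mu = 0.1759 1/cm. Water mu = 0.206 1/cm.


HU = ((mu_tissue - mu_water) / mu_water) * 1000
HU = ((0.1759 - 0.206) / 0.206) * 1000
HU = -146.1


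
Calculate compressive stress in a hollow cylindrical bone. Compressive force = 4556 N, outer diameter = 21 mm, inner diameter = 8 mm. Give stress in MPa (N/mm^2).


A = pi*(r_o^2 - r_i^2)
r_o = 10.5 mm, r_i = 4 mm
A = 296.095 mm^2
sigma = F/A = 4556 / 296.095
sigma = 15.39 MPa


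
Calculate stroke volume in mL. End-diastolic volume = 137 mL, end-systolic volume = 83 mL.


SV = EDV - ESV
SV = 137 - 83
SV = 54 mL


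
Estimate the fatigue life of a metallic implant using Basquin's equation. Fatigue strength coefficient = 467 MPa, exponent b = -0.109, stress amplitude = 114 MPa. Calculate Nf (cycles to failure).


sigma_a = sigma_f' * (2Nf)^b
2Nf = (sigma_a/sigma_f')^(1/b)
2Nf = (114/467)^(1/-0.109)
2Nf = 415392.82
Nf = 2.077e+05


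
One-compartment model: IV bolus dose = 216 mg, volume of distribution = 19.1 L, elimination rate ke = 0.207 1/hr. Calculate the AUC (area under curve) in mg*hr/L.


C0 = Dose/Vd = 216/19.1 = 11.3089 mg/L
AUC = C0/ke = 11.3089/0.207
AUC = 54.63 mg*hr/L


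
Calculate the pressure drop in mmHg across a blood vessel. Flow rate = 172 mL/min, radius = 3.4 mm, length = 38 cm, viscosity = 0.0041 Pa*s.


dP = 8*mu*L*Q / (pi*r^4)
Q = 172 mL/min = 2.86667e-06 m^3/s
dP = 85.1078 Pa = 85.1078 / 133.322 mmHg = 0.6384 mmHg


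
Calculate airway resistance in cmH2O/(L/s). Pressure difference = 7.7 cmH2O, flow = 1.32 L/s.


R = dP / flow
R = 7.7 / 1.32
R = 5.833 cmH2O/(L/s)


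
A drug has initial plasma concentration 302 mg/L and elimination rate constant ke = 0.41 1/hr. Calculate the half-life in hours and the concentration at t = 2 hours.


t_half = ln(2) / ke = 0.693147 / 0.41 = 1.691 hr
C(t) = C0 * exp(-ke*t) = 302 * exp(-0.41*2)
C(2) = 133 mg/L


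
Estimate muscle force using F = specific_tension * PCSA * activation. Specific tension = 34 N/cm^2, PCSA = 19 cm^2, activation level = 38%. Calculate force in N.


F = sigma * PCSA * activation
F = 34 * 19 * 0.38
F = 245.5 N


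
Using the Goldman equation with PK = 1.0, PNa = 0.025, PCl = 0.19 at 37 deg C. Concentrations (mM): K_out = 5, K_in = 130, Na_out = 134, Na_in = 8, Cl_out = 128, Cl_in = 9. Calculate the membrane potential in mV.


Vm = (RT/F)*ln((PK*Ko + PNa*Nao + PCl*Cli)/(PK*Ki + PNa*Nai + PCl*Clo))
Numer = 10.06, Denom = 154.52
Vm = -73.01 mV


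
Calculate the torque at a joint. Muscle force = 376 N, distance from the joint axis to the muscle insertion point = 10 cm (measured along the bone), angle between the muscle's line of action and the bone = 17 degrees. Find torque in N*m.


Torque = F * d * sin(theta)   (moment arm = d*sin(theta))
d = 10 cm = 0.1 m
Torque = 376 * 0.1 * sin(17)
Torque = 10.99 N*m


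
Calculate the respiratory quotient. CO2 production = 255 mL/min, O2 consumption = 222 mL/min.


RQ = VCO2 / VO2
RQ = 255 / 222
RQ = 1.149


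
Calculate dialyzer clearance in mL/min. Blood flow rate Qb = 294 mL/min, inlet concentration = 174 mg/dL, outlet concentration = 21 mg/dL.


K = Qb * (Cb_in - Cb_out) / Cb_in
K = 294 * (174 - 21) / 174
K = 258.5 mL/min


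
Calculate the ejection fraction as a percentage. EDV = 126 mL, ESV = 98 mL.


SV = EDV - ESV = 126 - 98 = 28 mL
EF = SV/EDV * 100 = 28/126 * 100
EF = 22.22%


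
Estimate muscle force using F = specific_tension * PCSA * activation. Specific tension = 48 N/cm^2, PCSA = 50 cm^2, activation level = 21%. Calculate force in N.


F = sigma * PCSA * activation
F = 48 * 50 * 0.21
F = 504 N


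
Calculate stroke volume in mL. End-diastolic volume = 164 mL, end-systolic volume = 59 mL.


SV = EDV - ESV
SV = 164 - 59
SV = 105 mL


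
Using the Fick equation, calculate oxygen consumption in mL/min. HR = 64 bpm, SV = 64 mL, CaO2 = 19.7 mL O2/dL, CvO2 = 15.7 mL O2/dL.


CO = HR*SV = 64*64/1000 = 4.096 L/min
a-v O2 diff = 19.7 - 15.7 = 4 mL/dL
VO2 = CO * (CaO2-CvO2) * 10 dL/L
VO2 = 4.096 * 4 * 10
VO2 = 163.8 mL/min


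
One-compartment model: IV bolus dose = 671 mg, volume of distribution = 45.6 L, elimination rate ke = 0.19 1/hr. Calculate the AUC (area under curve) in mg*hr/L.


C0 = Dose/Vd = 671/45.6 = 14.7149 mg/L
AUC = C0/ke = 14.7149/0.19
AUC = 77.45 mg*hr/L


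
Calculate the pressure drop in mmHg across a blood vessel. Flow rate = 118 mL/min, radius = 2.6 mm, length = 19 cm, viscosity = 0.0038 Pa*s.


dP = 8*mu*L*Q / (pi*r^4)
Q = 118 mL/min = 1.96667e-06 m^3/s
dP = 79.1253 Pa = 79.1253 / 133.322 mmHg = 0.5935 mmHg


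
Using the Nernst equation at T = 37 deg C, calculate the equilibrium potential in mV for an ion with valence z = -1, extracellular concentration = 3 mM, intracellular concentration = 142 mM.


E = (RT/(zF)) * ln(C_out/C_in)
T = 37 + 273.15 = 310.15 K
E = (8.314 * 310.15 / (-1 * 96485)) * ln(3/142)
E = 103.1 mV


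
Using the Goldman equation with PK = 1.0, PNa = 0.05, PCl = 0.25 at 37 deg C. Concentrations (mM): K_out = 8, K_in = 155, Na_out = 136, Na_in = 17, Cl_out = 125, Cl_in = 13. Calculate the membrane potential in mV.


Vm = (RT/F)*ln((PK*Ko + PNa*Nao + PCl*Cli)/(PK*Ki + PNa*Nai + PCl*Clo))
Numer = 18.05, Denom = 187.1
Vm = -62.5 mV


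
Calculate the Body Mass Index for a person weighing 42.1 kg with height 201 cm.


BMI = weight / height^2
height = 201 cm = 2.01 m
BMI = 42.1 / 2.01^2
BMI = 10.42 kg/m^2


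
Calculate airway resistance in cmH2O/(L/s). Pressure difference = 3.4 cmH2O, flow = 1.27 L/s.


R = dP / flow
R = 3.4 / 1.27
R = 2.677 cmH2O/(L/s)


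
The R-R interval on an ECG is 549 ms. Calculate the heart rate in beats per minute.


HR = 60 / RR_interval(s)
RR = 549 ms = 0.549 s
HR = 60 / 0.549 = 109.3 bpm


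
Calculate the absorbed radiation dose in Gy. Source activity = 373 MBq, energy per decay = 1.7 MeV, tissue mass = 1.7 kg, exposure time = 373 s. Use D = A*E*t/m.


A = 373 MBq = 3.7300e+08 Bq
E = 1.7 MeV = 2.7234e-13 J
D = A*E*t/m = 3.7300e+08*2.7234e-13*373/1.7
D = 0.02229 Gy


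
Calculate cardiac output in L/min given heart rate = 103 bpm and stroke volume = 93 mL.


CO = HR * SV
CO = 103 * 93 / 1000
CO = 9.579 L/min


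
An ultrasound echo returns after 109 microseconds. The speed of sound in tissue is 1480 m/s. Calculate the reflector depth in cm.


depth = c * t / 2
t = 109 us = 1.0900e-04 s
depth = 1480 * 1.0900e-04 / 2
depth = 0.08066 m = 8.066 cm


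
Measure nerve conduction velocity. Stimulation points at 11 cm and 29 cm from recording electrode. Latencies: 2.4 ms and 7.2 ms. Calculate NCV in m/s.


Distance = (29 - 11) / 100 = 0.18 m
dt = (7.2 - 2.4) / 1000 = 0.0048 s
NCV = dist / dt = 37.5 m/s


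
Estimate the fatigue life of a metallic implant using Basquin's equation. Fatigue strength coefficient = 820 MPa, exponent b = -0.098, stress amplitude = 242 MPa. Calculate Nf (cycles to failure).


sigma_a = sigma_f' * (2Nf)^b
2Nf = (sigma_a/sigma_f')^(1/b)
2Nf = (242/820)^(1/-0.098)
2Nf = 255945.69
Nf = 1.28e+05


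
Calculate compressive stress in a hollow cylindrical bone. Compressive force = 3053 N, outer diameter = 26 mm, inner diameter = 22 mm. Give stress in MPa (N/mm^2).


A = pi*(r_o^2 - r_i^2)
r_o = 13 mm, r_i = 11 mm
A = 150.796 mm^2
sigma = F/A = 3053 / 150.796
sigma = 20.25 MPa


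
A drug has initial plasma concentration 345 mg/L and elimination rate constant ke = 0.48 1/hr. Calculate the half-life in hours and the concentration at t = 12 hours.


t_half = ln(2) / ke = 0.693147 / 0.48 = 1.444 hr
C(t) = C0 * exp(-ke*t) = 345 * exp(-0.48*12)
C(12) = 1.087 mg/L


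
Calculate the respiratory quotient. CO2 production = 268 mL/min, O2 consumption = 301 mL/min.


RQ = VCO2 / VO2
RQ = 268 / 301
RQ = 0.8904


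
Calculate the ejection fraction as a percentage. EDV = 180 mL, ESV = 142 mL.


SV = EDV - ESV = 180 - 142 = 38 mL
EF = SV/EDV * 100 = 38/180 * 100
EF = 21.11%


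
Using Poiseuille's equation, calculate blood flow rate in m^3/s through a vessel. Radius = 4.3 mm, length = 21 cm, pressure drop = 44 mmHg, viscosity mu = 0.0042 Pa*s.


Q = pi*r^4*dP / (8*mu*L)
r = 0.0043 m, L = 0.21 m
dP = 44 mmHg = 5866.168 Pa
Q = 8.9293e-04 m^3/s


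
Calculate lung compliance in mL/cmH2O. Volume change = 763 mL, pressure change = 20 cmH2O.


C = dV / dP
C = 763 / 20
C = 38.15 mL/cmH2O


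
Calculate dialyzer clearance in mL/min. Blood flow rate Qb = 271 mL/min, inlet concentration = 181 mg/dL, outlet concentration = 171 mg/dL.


K = Qb * (Cb_in - Cb_out) / Cb_in
K = 271 * (181 - 171) / 181
K = 14.97 mL/min


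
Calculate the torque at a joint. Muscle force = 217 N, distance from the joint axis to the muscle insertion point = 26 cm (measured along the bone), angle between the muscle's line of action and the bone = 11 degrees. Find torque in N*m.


Torque = F * d * sin(theta)   (moment arm = d*sin(theta))
d = 26 cm = 0.26 m
Torque = 217 * 0.26 * sin(11)
Torque = 10.77 N*m


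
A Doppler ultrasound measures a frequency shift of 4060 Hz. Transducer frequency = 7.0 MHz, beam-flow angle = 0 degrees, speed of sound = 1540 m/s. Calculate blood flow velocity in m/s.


v = fd * c / (2 * f0 * cos(theta))
v = 4060 * 1540 / (2 * 7.0000e+06 * cos(0))
v = 0.4466 m/s


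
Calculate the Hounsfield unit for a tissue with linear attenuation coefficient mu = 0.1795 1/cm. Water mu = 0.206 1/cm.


HU = ((mu_tissue - mu_water) / mu_water) * 1000
HU = ((0.1795 - 0.206) / 0.206) * 1000
HU = -128.6


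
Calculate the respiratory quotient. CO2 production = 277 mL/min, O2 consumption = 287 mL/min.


RQ = VCO2 / VO2
RQ = 277 / 287
RQ = 0.9652


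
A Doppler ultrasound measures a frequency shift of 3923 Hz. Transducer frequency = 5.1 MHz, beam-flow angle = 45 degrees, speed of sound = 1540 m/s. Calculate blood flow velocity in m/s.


v = fd * c / (2 * f0 * cos(theta))
v = 3923 * 1540 / (2 * 5.1000e+06 * cos(45))
v = 0.8376 m/s


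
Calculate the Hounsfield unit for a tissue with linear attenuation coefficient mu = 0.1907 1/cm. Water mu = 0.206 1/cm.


HU = ((mu_tissue - mu_water) / mu_water) * 1000
HU = ((0.1907 - 0.206) / 0.206) * 1000
HU = -74.27


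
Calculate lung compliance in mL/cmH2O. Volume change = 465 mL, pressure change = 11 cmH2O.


C = dV / dP
C = 465 / 11
C = 42.27 mL/cmH2O


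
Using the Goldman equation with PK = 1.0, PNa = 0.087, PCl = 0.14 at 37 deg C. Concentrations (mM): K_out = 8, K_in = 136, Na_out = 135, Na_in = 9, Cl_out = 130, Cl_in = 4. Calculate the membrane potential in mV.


Vm = (RT/F)*ln((PK*Ko + PNa*Nao + PCl*Cli)/(PK*Ki + PNa*Nai + PCl*Clo))
Numer = 20.305, Denom = 154.983
Vm = -54.32 mV


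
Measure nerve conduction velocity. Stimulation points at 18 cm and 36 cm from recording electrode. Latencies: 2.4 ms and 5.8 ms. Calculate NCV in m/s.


Distance = (36 - 18) / 100 = 0.18 m
dt = (5.8 - 2.4) / 1000 = 0.0034 s
NCV = dist / dt = 52.94 m/s


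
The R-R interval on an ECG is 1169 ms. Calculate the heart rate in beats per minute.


HR = 60 / RR_interval(s)
RR = 1169 ms = 1.169 s
HR = 60 / 1.169 = 51.33 bpm


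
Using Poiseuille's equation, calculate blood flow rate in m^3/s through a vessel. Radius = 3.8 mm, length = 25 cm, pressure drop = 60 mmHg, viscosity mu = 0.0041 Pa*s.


Q = pi*r^4*dP / (8*mu*L)
r = 0.0038 m, L = 0.25 m
dP = 60 mmHg = 7999.32 Pa
Q = 6.3903e-04 m^3/s


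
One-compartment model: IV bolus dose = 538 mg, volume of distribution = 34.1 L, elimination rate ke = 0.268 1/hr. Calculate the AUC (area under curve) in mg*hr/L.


C0 = Dose/Vd = 538/34.1 = 15.7771 mg/L
AUC = C0/ke = 15.7771/0.268
AUC = 58.87 mg*hr/L


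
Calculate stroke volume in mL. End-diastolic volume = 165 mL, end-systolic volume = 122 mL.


SV = EDV - ESV
SV = 165 - 122
SV = 43 mL


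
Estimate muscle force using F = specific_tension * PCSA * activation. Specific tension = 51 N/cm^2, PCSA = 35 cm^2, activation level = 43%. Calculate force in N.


F = sigma * PCSA * activation
F = 51 * 35 * 0.43
F = 767.5 N


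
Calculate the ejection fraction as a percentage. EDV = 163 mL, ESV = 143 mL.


SV = EDV - ESV = 163 - 143 = 20 mL
EF = SV/EDV * 100 = 20/163 * 100
EF = 12.27%


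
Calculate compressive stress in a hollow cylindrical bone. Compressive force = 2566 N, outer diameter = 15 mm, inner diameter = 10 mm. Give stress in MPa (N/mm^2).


A = pi*(r_o^2 - r_i^2)
r_o = 7.5 mm, r_i = 5 mm
A = 98.1748 mm^2
sigma = F/A = 2566 / 98.1748
sigma = 26.14 MPa


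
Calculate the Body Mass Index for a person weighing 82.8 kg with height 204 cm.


BMI = weight / height^2
height = 204 cm = 2.04 m
BMI = 82.8 / 2.04^2
BMI = 19.9 kg/m^2


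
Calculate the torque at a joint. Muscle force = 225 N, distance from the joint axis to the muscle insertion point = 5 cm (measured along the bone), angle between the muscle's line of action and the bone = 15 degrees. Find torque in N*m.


Torque = F * d * sin(theta)   (moment arm = d*sin(theta))
d = 5 cm = 0.05 m
Torque = 225 * 0.05 * sin(15)
Torque = 2.912 N*m


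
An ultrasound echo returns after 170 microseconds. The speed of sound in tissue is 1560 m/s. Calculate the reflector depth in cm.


depth = c * t / 2
t = 170 us = 1.7000e-04 s
depth = 1560 * 1.7000e-04 / 2
depth = 0.1326 m = 13.26 cm


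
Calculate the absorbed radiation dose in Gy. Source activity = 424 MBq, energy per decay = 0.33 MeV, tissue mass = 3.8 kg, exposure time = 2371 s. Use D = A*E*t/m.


A = 424 MBq = 4.2400e+08 Bq
E = 0.33 MeV = 5.2866e-14 J
D = A*E*t/m = 4.2400e+08*5.2866e-14*2371/3.8
D = 0.01399 Gy


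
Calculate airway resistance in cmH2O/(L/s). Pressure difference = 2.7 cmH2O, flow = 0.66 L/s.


R = dP / flow
R = 2.7 / 0.66
R = 4.091 cmH2O/(L/s)


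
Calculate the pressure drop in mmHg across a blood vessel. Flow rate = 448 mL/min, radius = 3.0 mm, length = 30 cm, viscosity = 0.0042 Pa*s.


dP = 8*mu*L*Q / (pi*r^4)
Q = 448 mL/min = 7.46667e-06 m^3/s
dP = 295.769 Pa = 295.769 / 133.322 mmHg = 2.218 mmHg


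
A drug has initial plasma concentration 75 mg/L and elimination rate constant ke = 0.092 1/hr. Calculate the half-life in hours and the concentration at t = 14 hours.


t_half = ln(2) / ke = 0.693147 / 0.092 = 7.534 hr
C(t) = C0 * exp(-ke*t) = 75 * exp(-0.092*14)
C(14) = 20.69 mg/L


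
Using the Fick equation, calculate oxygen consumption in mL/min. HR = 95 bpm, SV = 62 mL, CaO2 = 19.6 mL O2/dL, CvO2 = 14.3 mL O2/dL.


CO = HR*SV = 95*62/1000 = 5.89 L/min
a-v O2 diff = 19.6 - 14.3 = 5.3 mL/dL
VO2 = CO * (CaO2-CvO2) * 10 dL/L
VO2 = 5.89 * 5.3 * 10
VO2 = 312.2 mL/min


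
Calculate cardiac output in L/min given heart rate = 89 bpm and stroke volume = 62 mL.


CO = HR * SV
CO = 89 * 62 / 1000
CO = 5.518 L/min


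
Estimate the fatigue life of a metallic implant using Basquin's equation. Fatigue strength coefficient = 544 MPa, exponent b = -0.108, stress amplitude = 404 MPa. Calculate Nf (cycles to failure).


sigma_a = sigma_f' * (2Nf)^b
2Nf = (sigma_a/sigma_f')^(1/b)
2Nf = (404/544)^(1/-0.108)
2Nf = 15.720221
Nf = 7.86


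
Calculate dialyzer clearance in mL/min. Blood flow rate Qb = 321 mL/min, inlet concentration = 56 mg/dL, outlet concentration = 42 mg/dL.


K = Qb * (Cb_in - Cb_out) / Cb_in
K = 321 * (56 - 42) / 56
K = 80.25 mL/min


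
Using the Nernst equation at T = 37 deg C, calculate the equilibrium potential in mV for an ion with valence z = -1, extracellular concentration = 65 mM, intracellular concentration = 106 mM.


E = (RT/(zF)) * ln(C_out/C_in)
T = 37 + 273.15 = 310.15 K
E = (8.314 * 310.15 / (-1 * 96485)) * ln(65/106)
E = 13.07 mV


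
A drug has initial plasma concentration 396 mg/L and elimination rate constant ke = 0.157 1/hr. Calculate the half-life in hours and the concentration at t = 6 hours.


t_half = ln(2) / ke = 0.693147 / 0.157 = 4.415 hr
C(t) = C0 * exp(-ke*t) = 396 * exp(-0.157*6)
C(6) = 154.4 mg/L


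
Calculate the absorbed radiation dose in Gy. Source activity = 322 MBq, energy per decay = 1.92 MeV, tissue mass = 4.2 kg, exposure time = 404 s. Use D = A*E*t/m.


A = 322 MBq = 3.2200e+08 Bq
E = 1.92 MeV = 3.07584e-13 J
D = A*E*t/m = 3.2200e+08*3.07584e-13*404/4.2
D = 0.009527 Gy


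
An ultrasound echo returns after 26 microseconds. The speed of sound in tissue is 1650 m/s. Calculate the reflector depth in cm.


depth = c * t / 2
t = 26 us = 2.6000e-05 s
depth = 1650 * 2.6000e-05 / 2
depth = 0.02145 m = 2.145 cm


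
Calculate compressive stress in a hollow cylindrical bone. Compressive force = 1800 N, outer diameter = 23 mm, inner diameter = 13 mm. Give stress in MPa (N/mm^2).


A = pi*(r_o^2 - r_i^2)
r_o = 11.5 mm, r_i = 6.5 mm
A = 282.743 mm^2
sigma = F/A = 1800 / 282.743
sigma = 6.366 MPa


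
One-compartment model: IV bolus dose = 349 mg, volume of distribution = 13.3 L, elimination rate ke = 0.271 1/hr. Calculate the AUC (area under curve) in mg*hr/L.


C0 = Dose/Vd = 349/13.3 = 26.2406 mg/L
AUC = C0/ke = 26.2406/0.271
AUC = 96.83 mg*hr/L


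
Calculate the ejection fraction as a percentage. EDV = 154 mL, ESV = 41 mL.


SV = EDV - ESV = 154 - 41 = 113 mL
EF = SV/EDV * 100 = 113/154 * 100
EF = 73.38%


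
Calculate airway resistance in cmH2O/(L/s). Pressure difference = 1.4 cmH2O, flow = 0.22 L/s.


R = dP / flow
R = 1.4 / 0.22
R = 6.364 cmH2O/(L/s)


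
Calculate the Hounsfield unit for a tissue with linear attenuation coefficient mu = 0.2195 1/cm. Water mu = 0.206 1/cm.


HU = ((mu_tissue - mu_water) / mu_water) * 1000
HU = ((0.2195 - 0.206) / 0.206) * 1000
HU = 65.53


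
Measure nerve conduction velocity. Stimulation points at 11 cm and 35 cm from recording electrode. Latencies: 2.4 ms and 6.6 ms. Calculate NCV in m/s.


Distance = (35 - 11) / 100 = 0.24 m
dt = (6.6 - 2.4) / 1000 = 0.0042 s
NCV = dist / dt = 57.14 m/s


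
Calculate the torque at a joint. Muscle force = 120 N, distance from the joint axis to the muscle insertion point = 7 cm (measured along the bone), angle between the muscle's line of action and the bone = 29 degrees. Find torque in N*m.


Torque = F * d * sin(theta)   (moment arm = d*sin(theta))
d = 7 cm = 0.07 m
Torque = 120 * 0.07 * sin(29)
Torque = 4.072 N*m


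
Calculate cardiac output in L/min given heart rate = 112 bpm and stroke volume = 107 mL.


CO = HR * SV
CO = 112 * 107 / 1000
CO = 11.98 L/min


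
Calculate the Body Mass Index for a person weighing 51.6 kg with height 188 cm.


BMI = weight / height^2
height = 188 cm = 1.88 m
BMI = 51.6 / 1.88^2
BMI = 14.6 kg/m^2


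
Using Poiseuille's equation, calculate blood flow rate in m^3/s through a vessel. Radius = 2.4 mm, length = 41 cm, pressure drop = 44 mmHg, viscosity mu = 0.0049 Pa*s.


Q = pi*r^4*dP / (8*mu*L)
r = 0.0024 m, L = 0.41 m
dP = 44 mmHg = 5866.168 Pa
Q = 3.8043e-05 m^3/s


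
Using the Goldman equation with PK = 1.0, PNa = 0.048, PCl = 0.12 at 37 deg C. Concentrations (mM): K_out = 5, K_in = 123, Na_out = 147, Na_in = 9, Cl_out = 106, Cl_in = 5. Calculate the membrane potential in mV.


Vm = (RT/F)*ln((PK*Ko + PNa*Nao + PCl*Cli)/(PK*Ki + PNa*Nai + PCl*Clo))
Numer = 12.656, Denom = 136.152
Vm = -63.49 mV


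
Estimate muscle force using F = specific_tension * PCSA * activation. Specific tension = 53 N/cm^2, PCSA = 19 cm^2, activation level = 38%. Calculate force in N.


F = sigma * PCSA * activation
F = 53 * 19 * 0.38
F = 382.7 N


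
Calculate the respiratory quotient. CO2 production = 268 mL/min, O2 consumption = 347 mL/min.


RQ = VCO2 / VO2
RQ = 268 / 347
RQ = 0.7723


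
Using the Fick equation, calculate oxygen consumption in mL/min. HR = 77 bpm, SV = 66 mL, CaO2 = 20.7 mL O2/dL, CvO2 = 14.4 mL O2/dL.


CO = HR*SV = 77*66/1000 = 5.082 L/min
a-v O2 diff = 20.7 - 14.4 = 6.3 mL/dL
VO2 = CO * (CaO2-CvO2) * 10 dL/L
VO2 = 5.082 * 6.3 * 10
VO2 = 320.2 mL/min


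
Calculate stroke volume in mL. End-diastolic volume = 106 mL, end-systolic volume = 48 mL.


SV = EDV - ESV
SV = 106 - 48
SV = 58 mL
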